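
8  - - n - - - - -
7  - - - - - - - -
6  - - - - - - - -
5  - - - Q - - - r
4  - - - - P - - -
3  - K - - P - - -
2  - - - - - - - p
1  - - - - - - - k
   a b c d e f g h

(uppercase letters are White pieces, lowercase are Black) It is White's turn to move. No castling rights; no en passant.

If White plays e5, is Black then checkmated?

no

After e5: black king on h1; in check: yes, from the white queen on d5.
Black has 1 legal reply: Kg1.
In check but a legal move exists → not checkmate.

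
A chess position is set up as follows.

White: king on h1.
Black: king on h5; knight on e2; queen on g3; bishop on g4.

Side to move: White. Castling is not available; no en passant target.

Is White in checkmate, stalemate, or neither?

stalemate

White to move; white king on h1.
In check: no.
King squares — g1: attacked by Ne2; g2: attacked by Qg3; h2: attacked by Qg3.
Legal moves for White: none.
Not in check and no legal moves → stalemate.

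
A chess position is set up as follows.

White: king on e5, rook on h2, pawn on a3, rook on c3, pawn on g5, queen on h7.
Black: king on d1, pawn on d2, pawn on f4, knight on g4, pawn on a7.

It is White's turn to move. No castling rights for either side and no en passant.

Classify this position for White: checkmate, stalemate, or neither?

White to move; white king on e5.
In check: yes, from the black knight on g4.
Legal moves for White: Ke6, Kd6, Kf5, Kd5, Kxf4, Ke4, Kd4.
White is in check but has 7 legal moves → neither.

neither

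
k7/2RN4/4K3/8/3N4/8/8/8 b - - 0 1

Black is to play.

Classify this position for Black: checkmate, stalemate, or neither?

Black to move; black king on a8.
In check: no.
King squares — a7: attacked by Rc7; b7: attacked by Rc7; b8: attacked by Nd7.
Legal moves for Black: none.
Not in check and no legal moves → stalemate.

stalemate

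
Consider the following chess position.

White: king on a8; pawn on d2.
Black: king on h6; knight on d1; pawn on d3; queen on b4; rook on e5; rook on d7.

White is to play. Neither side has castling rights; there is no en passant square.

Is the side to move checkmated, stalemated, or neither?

stalemate

White to move; white king on a8.
In check: no.
King squares — a7: attacked by Rd7; b7: attacked by Qb4; b8: attacked by Qb4.
Legal moves for White: none.
Not in check and no legal moves → stalemate.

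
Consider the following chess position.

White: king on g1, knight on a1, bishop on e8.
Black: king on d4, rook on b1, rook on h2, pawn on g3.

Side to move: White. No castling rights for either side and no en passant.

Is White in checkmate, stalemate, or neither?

White to move; white king on g1.
In check: yes, from the black rook on b1.
King squares — f1: attacked by Rb1; h1: attacked by Rb1; f2: attacked by Rh2; g2: attacked by Rh2; h2: attacked by Pg3.
Legal moves for White: none.
In check with no legal moves → checkmate.

checkmate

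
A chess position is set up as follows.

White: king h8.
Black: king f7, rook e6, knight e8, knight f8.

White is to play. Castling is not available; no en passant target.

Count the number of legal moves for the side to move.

White to move; king on h8.
In check: no.
Legal moves: none.
Count: 0.

0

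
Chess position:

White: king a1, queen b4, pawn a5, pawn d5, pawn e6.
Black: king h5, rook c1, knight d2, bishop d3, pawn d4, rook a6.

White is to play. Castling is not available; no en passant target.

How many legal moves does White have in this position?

3

White to move; king on a1.
In check: yes, from the black rook on c1.
Legal moves: Kb2, Ka2, Qb1.
Count: 3.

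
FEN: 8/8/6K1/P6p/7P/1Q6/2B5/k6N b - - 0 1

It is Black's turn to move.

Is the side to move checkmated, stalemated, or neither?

stalemate

Black to move; black king on a1.
In check: no.
King squares — b1: attacked by Bc2; a2: attacked by Qb3; b2: attacked by Qb3.
Legal moves for Black: none.
Not in check and no legal moves → stalemate.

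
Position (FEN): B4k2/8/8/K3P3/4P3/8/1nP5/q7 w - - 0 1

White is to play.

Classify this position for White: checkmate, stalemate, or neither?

White to move; white king on a5.
In check: yes, from the black queen on a1.
Legal moves for White: Kb6, Kb5, Kb4.
White is in check but has 3 legal moves → neither.

neither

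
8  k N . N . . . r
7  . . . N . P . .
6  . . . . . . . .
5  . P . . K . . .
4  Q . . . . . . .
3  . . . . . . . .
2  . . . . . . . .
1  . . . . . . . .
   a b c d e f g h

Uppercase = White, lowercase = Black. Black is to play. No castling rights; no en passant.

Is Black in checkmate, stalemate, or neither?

checkmate

Black to move; black king on a8.
In check: yes, from the white queen on a4.
King squares — a7: attacked by Qa4; b7: attacked by Nd8; b8: attacked by Nd7.
Legal moves for Black: none.
In check with no legal moves → checkmate.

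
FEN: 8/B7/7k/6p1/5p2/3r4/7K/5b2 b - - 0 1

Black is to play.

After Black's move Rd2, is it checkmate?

no

After Rd2: white king on h2; in check: yes, from the black rook on d2.
White has 3 legal replies: Kh1, Kg1, Bf2.
In check but a legal move exists → not checkmate.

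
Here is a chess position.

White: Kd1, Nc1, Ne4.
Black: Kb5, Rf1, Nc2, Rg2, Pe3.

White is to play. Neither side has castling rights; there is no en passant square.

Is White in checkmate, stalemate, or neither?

White to move; white king on d1.
In check: yes, from the black rook on f1.
King squares — c1: own knight; e1: attacked by Rf1; c2: attacked by Rg2; d2: attacked by Rg2; e2: attacked by Rg2.
Legal moves for White: none.
In check with no legal moves → checkmate.

checkmate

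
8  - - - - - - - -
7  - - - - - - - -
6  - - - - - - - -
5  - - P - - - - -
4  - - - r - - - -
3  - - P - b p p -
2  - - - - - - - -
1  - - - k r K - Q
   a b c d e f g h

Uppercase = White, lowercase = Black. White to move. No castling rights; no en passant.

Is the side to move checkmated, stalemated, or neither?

checkmate

White to move; white king on f1.
In check: yes, from the black rook on e1.
King squares — e1: attacked by Kd1; g1: attacked by Re1; e2: attacked by Kd1; f2: attacked by Be3; g2: attacked by Pf3.
Legal moves for White: none.
In check with no legal moves → checkmate.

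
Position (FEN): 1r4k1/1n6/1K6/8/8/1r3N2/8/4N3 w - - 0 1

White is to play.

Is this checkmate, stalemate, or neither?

neither

White to move; white king on b6.
In check: yes, from the black rook on b3.
Legal moves for White: Kc7, Ka7, Kc6, Ka6.
White is in check but has 4 legal moves → neither.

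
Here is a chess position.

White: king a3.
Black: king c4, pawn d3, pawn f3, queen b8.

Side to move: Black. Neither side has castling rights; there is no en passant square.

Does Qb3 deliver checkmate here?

After Qb3: white king on a3; in check: yes, from the black queen on b3.
King squares — a2: attacked by Qb3; b2: attacked by Qb3; b3: attacked by Kc4; a4: attacked by Qb3; b4: attacked by Qb3.
White has no legal moves → checkmate.

yes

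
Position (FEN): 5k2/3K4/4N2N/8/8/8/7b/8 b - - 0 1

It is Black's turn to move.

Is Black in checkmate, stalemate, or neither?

Black to move; black king on f8.
In check: yes, from the white knight on e6.
King squares — e7: attacked by Kd7; f7: attacked by Nh6; g7: attacked by Ne6; e8: attacked by Kd7; g8: attacked by Nh6.
Legal moves for Black: none.
In check with no legal moves → checkmate.

checkmate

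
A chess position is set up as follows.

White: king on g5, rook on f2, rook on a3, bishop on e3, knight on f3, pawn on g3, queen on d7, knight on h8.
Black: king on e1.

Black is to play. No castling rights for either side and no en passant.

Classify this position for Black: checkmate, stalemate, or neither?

checkmate

Black to move; black king on e1.
In check: yes, from the white knight on f3.
King squares — d1: attacked by Qd7; f1: attacked by Rf2; d2: attacked by Rf2; e2: attacked by Rf2; f2: attacked by Be3.
Legal moves for Black: none.
In check with no legal moves → checkmate.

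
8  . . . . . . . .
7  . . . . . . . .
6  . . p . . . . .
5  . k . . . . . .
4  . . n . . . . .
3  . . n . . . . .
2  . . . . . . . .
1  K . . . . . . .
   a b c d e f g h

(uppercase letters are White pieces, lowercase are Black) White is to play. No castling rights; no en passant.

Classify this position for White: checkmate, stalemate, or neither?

stalemate

White to move; white king on a1.
In check: no.
King squares — b1: attacked by Nc3; a2: attacked by Nc3; b2: attacked by Nc4.
Legal moves for White: none.
Not in check and no legal moves → stalemate.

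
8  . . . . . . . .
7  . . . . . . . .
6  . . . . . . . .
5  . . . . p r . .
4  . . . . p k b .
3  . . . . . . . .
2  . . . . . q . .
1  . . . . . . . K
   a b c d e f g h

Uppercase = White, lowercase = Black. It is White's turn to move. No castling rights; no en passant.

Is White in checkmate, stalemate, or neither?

White to move; white king on h1.
In check: no.
King squares — g1: attacked by Qf2; g2: attacked by Qf2; h2: attacked by Qf2.
Legal moves for White: none.
Not in check and no legal moves → stalemate.

stalemate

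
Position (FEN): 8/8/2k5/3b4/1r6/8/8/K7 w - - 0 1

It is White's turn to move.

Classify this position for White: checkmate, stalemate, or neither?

White to move; white king on a1.
In check: no.
King squares — b1: attacked by Rb4; a2: attacked by Bd5; b2: attacked by Rb4.
Legal moves for White: none.
Not in check and no legal moves → stalemate.

stalemate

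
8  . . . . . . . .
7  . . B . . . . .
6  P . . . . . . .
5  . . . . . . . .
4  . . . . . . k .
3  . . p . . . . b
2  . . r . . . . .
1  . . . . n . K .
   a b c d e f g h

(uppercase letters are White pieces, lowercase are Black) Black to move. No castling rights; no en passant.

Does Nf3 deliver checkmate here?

After Nf3: white king on g1; in check: yes, from the black knight on f3.
White has 1 legal reply: Kh1.
In check but a legal move exists → not checkmate.

no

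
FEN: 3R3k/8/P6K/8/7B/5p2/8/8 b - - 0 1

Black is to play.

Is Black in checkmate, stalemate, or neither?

Black to move; black king on h8.
In check: yes, from the white rook on d8.
King squares — g7: attacked by Kh6; h7: attacked by Kh6; g8: attacked by Rd8.
Legal moves for Black: none.
In check with no legal moves → checkmate.

checkmate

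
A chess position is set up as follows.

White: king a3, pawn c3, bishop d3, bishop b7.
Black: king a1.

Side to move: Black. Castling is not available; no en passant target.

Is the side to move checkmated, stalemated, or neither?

stalemate

Black to move; black king on a1.
In check: no.
King squares — b1: attacked by Bd3; a2: attacked by Ka3; b2: attacked by Ka3.
Legal moves for Black: none.
Not in check and no legal moves → stalemate.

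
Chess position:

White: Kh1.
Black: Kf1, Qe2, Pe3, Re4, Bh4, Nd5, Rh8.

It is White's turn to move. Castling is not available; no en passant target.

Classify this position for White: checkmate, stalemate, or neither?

White to move; white king on h1.
In check: no.
King squares — g1: attacked by Kf1; g2: attacked by Kf1; h2: attacked by Qe2.
Legal moves for White: none.
Not in check and no legal moves → stalemate.

stalemate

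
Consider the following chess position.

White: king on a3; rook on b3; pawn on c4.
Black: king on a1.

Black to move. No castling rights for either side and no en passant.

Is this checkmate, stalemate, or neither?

Black to move; black king on a1.
In check: no.
King squares — b1: attacked by Rb3; a2: attacked by Ka3; b2: attacked by Ka3.
Legal moves for Black: none.
Not in check and no legal moves → stalemate.

stalemate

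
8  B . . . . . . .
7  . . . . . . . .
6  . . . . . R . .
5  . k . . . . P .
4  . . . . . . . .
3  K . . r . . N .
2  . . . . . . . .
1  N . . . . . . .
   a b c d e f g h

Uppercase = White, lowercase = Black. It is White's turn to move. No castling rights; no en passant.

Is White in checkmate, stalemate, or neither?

White to move; white king on a3.
In check: yes, from the black rook on d3.
King squares — a2: available; b2: available; b3: attacked by Rd3; a4: attacked by Kb5; b4: attacked by Kb5.
Legal moves for White: Kb2, Ka2, Nb3.
White is in check but has 3 legal moves → neither.

neither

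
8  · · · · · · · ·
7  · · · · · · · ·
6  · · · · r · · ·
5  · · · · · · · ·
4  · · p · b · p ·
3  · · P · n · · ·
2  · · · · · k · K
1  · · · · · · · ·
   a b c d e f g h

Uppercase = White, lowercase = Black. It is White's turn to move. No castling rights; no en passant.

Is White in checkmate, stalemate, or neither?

White to move; white king on h2.
In check: no.
King squares — g1: attacked by Kf2; h1: attacked by Be4; g2: attacked by Kf2; g3: attacked by Kf2; h3: attacked by Pg4.
Legal moves for White: none.
Not in check and no legal moves → stalemate.

stalemate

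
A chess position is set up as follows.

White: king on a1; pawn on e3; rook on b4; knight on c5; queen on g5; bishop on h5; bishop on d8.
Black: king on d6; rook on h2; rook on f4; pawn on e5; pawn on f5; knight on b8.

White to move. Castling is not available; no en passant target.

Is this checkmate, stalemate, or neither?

White to move; white king on a1.
In check: no.
Legal moves for White include: Be7+, Bc7+, Bf6, Bb6, Ba5, Be8, Bf7, Bg6, Bg4, Bf3, Be2, Bd1, Qg8, Qg7, Qe7+, Qh6+, Qg6+, Qf6+, ... (list truncated; more exist).
White has legal moves and is not in check → neither.

neither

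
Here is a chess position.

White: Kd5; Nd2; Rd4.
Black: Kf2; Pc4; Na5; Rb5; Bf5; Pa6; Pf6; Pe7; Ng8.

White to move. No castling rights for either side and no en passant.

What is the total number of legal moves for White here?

White to move; king on d5.
In check: yes, from the black rook on b5.
Legal moves: none.
Count: 0.

0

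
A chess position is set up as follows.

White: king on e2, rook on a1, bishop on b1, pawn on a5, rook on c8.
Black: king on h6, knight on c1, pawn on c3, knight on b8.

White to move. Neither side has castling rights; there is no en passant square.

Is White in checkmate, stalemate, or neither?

White to move; white king on e2.
In check: yes, from the black knight on c1.
King squares — d1: available; e1: available; f1: available; d2: attacked by Pc3; f2: available; d3: attacked by Nc1; e3: available; f3: available.
Legal moves for White: Kf3, Ke3, Kf2, Kf1, Ke1, Kd1.
White is in check but has 6 legal moves → neither.

neither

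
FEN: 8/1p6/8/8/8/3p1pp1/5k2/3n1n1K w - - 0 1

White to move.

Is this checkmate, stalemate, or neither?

White to move; white king on h1.
In check: no.
King squares — g1: attacked by Kf2; g2: attacked by Kf2; h2: attacked by Nf1.
Legal moves for White: none.
Not in check and no legal moves → stalemate.

stalemate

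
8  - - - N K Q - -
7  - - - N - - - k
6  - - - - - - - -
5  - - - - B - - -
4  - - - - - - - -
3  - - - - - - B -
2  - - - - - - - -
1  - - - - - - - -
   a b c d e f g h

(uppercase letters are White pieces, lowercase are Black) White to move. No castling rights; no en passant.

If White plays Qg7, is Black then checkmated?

yes

After Qg7: black king on h7; in check: yes, from the white queen on g7.
King squares — g6: attacked by Qg7; h6: attacked by Qg7; g7: attacked by Be5; g8: attacked by Qg7; h8: attacked by Qg7.
Black has no legal moves → checkmate.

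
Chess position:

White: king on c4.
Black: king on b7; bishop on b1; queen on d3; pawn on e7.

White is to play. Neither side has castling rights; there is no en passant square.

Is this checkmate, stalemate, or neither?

White to move; white king on c4.
In check: yes, from the black queen on d3.
Legal moves for White: Kc5, Kb4.
White is in check but has 2 legal moves → neither.

neither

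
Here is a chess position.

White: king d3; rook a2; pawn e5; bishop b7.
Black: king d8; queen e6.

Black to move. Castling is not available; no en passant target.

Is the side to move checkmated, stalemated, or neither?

neither

Black to move; black king on d8.
In check: no.
Legal moves for Black include: Ke8, Ke7, Kd7, Kc7, Qg8, Qe8, Qc8, Qf7, Qe7, Qd7+, Qh6, Qg6+, Qf6, Qd6+, Qc6, Qb6, Qa6+, Qf5+, ... (list truncated; more exist).
Black has legal moves and is not in check → neither.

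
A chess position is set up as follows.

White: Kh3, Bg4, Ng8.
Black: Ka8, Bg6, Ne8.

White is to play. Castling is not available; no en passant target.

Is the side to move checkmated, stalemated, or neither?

White to move; white king on h3.
In check: no.
Legal moves for White: Ne7, Nh6, Nf6, Bc8, Bd7, Be6, Bh5, Bf5, Bf3+, Be2, Bd1, Kh4, Kg3, Kh2, Kg2.
White has 15 legal moves and is not in check → neither.

neither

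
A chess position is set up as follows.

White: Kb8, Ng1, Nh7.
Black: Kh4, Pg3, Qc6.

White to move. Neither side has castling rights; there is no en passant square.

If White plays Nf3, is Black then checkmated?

After Nf3: black king on h4; in check: yes, from the white knight on f3.
Black has 4 legal replies: Kh5, Kg4, Kh3, Qxf3.
In check but a legal move exists → not checkmate.

no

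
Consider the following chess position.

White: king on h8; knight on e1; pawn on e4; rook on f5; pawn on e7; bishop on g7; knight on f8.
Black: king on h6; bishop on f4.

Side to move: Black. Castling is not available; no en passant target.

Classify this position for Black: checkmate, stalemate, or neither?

checkmate

Black to move; black king on h6.
In check: yes, from the white bishop on g7.
King squares — g5: attacked by Rf5; h5: attacked by Rf5; g6: attacked by Nf8; g7: attacked by Kh8; h7: attacked by Nf8.
Legal moves for Black: none.
In check with no legal moves → checkmate.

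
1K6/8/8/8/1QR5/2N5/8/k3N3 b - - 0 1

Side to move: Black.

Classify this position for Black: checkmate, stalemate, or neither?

stalemate

Black to move; black king on a1.
In check: no.
King squares — b1: attacked by Nc3; a2: attacked by Nc3; b2: attacked by Qb4.
Legal moves for Black: none.
Not in check and no legal moves → stalemate.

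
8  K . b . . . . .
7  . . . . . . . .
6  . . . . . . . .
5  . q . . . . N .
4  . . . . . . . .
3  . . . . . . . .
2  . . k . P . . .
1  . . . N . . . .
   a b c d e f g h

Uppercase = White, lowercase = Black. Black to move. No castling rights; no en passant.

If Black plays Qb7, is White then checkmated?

After Qb7: white king on a8; in check: yes, from the black queen on b7.
King squares — a7: attacked by Qb7; b7: attacked by Bc8; b8: attacked by Qb7.
White has no legal moves → checkmate.

yes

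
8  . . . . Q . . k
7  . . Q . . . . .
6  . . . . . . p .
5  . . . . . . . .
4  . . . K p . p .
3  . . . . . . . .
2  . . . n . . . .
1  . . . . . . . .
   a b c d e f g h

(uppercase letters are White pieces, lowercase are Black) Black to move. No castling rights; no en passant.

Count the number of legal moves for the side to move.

0

Black to move; king on h8.
In check: yes, from the white queen on e8.
Legal moves: none.
Count: 0.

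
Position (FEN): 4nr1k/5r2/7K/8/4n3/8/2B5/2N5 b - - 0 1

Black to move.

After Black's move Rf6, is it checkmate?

no

After Rf6: white king on h6; in check: yes, from the black rook on f6.
White has 1 legal reply: Kh5.
In check but a legal move exists → not checkmate.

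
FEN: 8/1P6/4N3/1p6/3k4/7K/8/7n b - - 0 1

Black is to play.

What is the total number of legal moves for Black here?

Black to move; king on d4.
In check: yes, from the white knight on e6.
Legal moves: Ke5, Kd5, Ke4, Kc4, Ke3, Kd3, Kc3.
Count: 7.

7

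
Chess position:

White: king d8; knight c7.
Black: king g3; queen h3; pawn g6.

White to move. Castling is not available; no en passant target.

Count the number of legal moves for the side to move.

White to move; king on d8.
In check: no.
Legal moves: Ke8, Ke7, Ne8, Na8, Ne6, Na6, Nd5, Nb5.
Count: 8.

8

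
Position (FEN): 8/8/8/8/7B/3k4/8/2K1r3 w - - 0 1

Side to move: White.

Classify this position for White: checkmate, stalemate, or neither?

White to move; white king on c1.
In check: yes, from the black rook on e1.
King squares — b1: attacked by Re1; d1: attacked by Re1; b2: available; c2: attacked by Kd3; d2: attacked by Kd3.
Legal moves for White: Kb2, Bxe1.
White is in check but has 2 legal moves → neither.

neither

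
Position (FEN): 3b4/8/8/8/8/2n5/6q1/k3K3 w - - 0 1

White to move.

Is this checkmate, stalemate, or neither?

stalemate

White to move; white king on e1.
In check: no.
King squares — d1: attacked by Nc3; f1: attacked by Qg2; d2: attacked by Qg2; e2: attacked by Qg2; f2: attacked by Qg2.
Legal moves for White: none.
Not in check and no legal moves → stalemate.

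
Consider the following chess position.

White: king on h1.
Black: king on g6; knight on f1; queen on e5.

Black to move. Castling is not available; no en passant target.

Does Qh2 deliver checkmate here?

yes

After Qh2: white king on h1; in check: yes, from the black queen on h2.
King squares — g1: attacked by Qh2; g2: attacked by Qh2; h2: attacked by Nf1.
White has no legal moves → checkmate.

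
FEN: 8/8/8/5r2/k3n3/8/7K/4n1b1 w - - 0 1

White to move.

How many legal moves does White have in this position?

3

White to move; king on h2.
In check: yes, from the black bishop on g1.
Legal moves: Kh3, Kh1, Kxg1.
Count: 3.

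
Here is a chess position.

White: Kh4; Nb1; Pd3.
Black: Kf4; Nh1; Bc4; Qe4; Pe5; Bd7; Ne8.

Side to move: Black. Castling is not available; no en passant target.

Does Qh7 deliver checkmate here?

yes

After Qh7: white king on h4; in check: yes, from the black queen on h7.
King squares — g3: attacked by Nh1; h3: attacked by Bd7; g4: attacked by Kf4; g5: attacked by Kf4; h5: attacked by Qh7.
White has no legal moves → checkmate.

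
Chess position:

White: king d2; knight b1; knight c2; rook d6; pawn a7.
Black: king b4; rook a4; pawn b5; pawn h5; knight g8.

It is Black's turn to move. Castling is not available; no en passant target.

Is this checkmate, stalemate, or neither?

Black to move; black king on b4.
In check: yes, from the white knight on c2.
King squares — a3: attacked by Nb1; b3: available; c3: attacked by Nb1; a4: own rook; c4: available; a5: available; b5: own pawn; c5: available.
Legal moves for Black: Kc5, Ka5, Kc4, Kb3.
Black is in check but has 4 legal moves → neither.

neither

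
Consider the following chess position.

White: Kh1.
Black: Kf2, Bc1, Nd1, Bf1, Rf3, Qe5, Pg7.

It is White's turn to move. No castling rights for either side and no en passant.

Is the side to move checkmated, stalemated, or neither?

stalemate

White to move; white king on h1.
In check: no.
King squares — g1: attacked by Kf2; g2: attacked by Bf1; h2: attacked by Qe5.
Legal moves for White: none.
Not in check and no legal moves → stalemate.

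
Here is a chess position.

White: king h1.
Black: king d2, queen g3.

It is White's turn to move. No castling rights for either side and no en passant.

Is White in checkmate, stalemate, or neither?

stalemate

White to move; white king on h1.
In check: no.
King squares — g1: attacked by Qg3; g2: attacked by Qg3; h2: attacked by Qg3.
Legal moves for White: none.
Not in check and no legal moves → stalemate.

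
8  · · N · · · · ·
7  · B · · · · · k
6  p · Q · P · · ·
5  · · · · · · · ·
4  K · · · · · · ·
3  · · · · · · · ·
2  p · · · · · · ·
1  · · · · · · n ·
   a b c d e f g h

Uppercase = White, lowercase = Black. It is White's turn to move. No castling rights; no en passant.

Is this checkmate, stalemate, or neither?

neither

White to move; white king on a4.
In check: no.
Legal moves for White include: Ne7, Na7, Nd6, Nb6, Ba8, Bxa6, Qe8, Qd7+, Qc7+, Qd6, Qb6, Qxa6, Qd5, Qc5, Qb5, Qe4+, Qc4, Qf3, ... (list truncated; more exist).
White has legal moves and is not in check → neither.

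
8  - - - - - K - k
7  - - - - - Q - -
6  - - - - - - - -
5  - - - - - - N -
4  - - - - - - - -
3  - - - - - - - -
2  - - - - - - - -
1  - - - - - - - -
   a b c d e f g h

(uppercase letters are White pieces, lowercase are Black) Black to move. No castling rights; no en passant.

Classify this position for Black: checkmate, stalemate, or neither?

stalemate

Black to move; black king on h8.
In check: no.
King squares — g7: attacked by Qf7; h7: attacked by Ng5; g8: attacked by Qf7.
Legal moves for Black: none.
Not in check and no legal moves → stalemate.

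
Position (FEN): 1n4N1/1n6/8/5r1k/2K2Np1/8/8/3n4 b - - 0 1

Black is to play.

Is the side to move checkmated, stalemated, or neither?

Black to move; black king on h5.
In check: yes, from the white knight on f4.
King squares — g4: own pawn; h4: available; g5: available; g6: attacked by Nf4; h6: attacked by Ng8.
Legal moves for Black: Kg5, Kh4, Rxf4+.
Black is in check but has 3 legal moves → neither.

neither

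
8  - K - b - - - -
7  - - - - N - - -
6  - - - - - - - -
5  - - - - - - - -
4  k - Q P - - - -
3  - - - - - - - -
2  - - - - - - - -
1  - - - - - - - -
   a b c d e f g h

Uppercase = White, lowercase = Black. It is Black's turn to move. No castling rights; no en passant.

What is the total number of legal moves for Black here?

Black to move; king on a4.
In check: yes, from the white queen on c4.
Legal moves: Ka5, Ka3.
Count: 2.

2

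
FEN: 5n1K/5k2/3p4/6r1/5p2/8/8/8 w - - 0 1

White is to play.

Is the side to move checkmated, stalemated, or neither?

stalemate

White to move; white king on h8.
In check: no.
King squares — g7: attacked by Rg5; h7: attacked by Nf8; g8: attacked by Rg5.
Legal moves for White: none.
Not in check and no legal moves → stalemate.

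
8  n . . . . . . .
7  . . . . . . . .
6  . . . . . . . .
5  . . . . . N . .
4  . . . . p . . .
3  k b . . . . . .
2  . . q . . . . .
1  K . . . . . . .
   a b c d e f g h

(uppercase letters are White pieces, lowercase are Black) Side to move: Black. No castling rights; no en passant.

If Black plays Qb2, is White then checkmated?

yes

After Qb2: white king on a1; in check: yes, from the black queen on b2.
King squares — b1: attacked by Qb2; a2: attacked by Qb2; b2: attacked by Ka3.
White has no legal moves → checkmate.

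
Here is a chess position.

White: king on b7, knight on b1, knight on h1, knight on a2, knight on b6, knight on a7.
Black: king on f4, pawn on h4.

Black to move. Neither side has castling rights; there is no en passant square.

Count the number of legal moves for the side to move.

8

Black to move; king on f4.
In check: no.
Legal moves: Kg5, Kf5, Ke5, Kg4, Ke4, Kf3, Ke3, h3.
Count: 8.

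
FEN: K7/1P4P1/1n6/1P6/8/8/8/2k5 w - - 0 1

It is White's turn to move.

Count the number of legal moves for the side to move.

White to move; king on a8.
In check: yes, from the black knight on b6.
Legal moves: Kb8, Ka7.
Count: 2.

2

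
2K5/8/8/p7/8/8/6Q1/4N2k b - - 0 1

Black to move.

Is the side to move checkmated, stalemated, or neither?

Black to move; black king on h1.
In check: yes, from the white queen on g2.
King squares — g1: attacked by Qg2; g2: attacked by Ne1; h2: attacked by Qg2.
Legal moves for Black: none.
In check with no legal moves → checkmate.

checkmate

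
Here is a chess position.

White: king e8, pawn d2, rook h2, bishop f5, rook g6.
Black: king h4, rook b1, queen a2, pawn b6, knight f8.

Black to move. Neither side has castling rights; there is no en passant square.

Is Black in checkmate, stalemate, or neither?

Black to move; black king on h4.
In check: yes, from the white rook on h2.
King squares — g3: attacked by Rg6; h3: attacked by Rh2; g4: attacked by Bf5; g5: attacked by Rg6; h5: attacked by Rh2.
Legal moves for Black: none.
In check with no legal moves → checkmate.

checkmate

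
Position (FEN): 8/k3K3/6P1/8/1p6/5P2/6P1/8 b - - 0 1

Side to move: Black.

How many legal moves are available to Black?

6

Black to move; king on a7.
In check: no.
Legal moves: Kb8, Ka8, Kb7, Kb6, Ka6, b3.
Count: 6.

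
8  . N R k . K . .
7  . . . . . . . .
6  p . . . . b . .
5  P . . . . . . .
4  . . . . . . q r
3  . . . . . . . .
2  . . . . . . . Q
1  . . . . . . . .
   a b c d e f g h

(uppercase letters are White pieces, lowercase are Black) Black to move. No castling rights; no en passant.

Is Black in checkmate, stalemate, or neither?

neither

Black to move; black king on d8.
In check: yes, from the white rook on c8.
King squares — c7: attacked by Qh2; d7: attacked by Nb8; e7: attacked by Kf8; c8: available; e8: attacked by Rc8.
Legal moves for Black: Kxc8, Qxc8.
Black is in check but has 2 legal moves → neither.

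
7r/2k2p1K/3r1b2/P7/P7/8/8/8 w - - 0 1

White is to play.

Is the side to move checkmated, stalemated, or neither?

White to move; white king on h7.
In check: yes, from the black rook on h8.
King squares — g6: attacked by Pf7; h6: attacked by Rh8; g7: attacked by Bf6; g8: attacked by Rh8; h8: attacked by Bf6.
Legal moves for White: none.
In check with no legal moves → checkmate.

checkmate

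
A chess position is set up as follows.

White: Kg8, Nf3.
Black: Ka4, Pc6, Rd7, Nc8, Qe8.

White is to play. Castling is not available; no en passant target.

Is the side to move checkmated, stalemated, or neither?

checkmate

White to move; white king on g8.
In check: yes, from the black queen on e8.
King squares — f7: attacked by Rd7; g7: attacked by Rd7; h7: attacked by Rd7; f8: attacked by Qe8; h8: attacked by Qe8.
Legal moves for White: none.
In check with no legal moves → checkmate.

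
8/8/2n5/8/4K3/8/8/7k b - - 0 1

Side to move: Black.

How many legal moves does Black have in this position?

11

Black to move; king on h1.
In check: no.
Legal moves: Nd8, Nb8, Ne7, Na7, Ne5, Na5, Nd4, Nb4, Kh2, Kg2, Kg1.
Count: 11.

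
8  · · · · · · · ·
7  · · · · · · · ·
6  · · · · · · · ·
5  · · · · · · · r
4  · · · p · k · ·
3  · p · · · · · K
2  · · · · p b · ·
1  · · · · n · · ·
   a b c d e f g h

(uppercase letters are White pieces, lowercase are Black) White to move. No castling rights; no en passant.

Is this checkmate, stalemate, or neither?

checkmate

White to move; white king on h3.
In check: yes, from the black rook on h5.
King squares — g2: attacked by Ne1; h2: attacked by Rh5; g3: attacked by Bf2; g4: attacked by Kf4; h4: attacked by Bf2.
Legal moves for White: none.
In check with no legal moves → checkmate.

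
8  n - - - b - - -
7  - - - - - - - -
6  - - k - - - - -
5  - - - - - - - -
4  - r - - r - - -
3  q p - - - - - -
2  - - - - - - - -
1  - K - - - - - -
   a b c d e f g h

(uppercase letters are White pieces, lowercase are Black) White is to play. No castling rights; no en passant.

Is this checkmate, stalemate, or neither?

stalemate

White to move; white king on b1.
In check: no.
King squares — a1: attacked by Qa3; c1: attacked by Qa3; a2: attacked by Qa3; b2: attacked by Qa3; c2: attacked by Pb3.
Legal moves for White: none.
Not in check and no legal moves → stalemate.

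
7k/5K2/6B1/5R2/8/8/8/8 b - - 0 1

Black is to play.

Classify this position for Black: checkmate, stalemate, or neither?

stalemate

Black to move; black king on h8.
In check: no.
King squares — g7: attacked by Kf7; h7: attacked by Bg6; g8: attacked by Kf7.
Legal moves for Black: none.
Not in check and no legal moves → stalemate.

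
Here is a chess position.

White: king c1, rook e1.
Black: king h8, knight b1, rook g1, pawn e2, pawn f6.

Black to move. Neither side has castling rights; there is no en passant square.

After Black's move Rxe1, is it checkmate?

no

After Rxe1: white king on c1; in check: yes, from the black rook on e1.
White has 2 legal replies: Kc2, Kb2.
In check but a legal move exists → not checkmate.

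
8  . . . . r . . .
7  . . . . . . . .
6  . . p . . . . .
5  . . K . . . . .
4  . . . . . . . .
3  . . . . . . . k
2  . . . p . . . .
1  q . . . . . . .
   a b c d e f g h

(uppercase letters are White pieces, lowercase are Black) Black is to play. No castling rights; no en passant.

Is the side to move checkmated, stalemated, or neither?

Black to move; black king on h3.
In check: no.
Legal moves for Black include: Rh8, Rg8, Rf8, Rd8, Rc8, Rb8, Ra8, Re7, Re6, Re5+, Re4, Re3, Re2, Re1, Kh4, Kg4, Kg3, Kh2, ... (list truncated; more exist).
Black has legal moves and is not in check → neither.

neither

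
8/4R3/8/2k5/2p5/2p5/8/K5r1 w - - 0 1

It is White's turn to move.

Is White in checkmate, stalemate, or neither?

neither

White to move; white king on a1.
In check: yes, from the black rook on g1.
Legal moves for White: Ka2, Re1.
White is in check but has 2 legal moves → neither.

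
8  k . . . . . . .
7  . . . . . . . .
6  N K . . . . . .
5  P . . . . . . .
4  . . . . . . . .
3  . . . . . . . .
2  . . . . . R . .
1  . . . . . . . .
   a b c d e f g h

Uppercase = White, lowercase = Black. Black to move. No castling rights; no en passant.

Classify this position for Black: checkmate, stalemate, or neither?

Black to move; black king on a8.
In check: no.
King squares — a7: attacked by Kb6; b7: attacked by Kb6; b8: attacked by Na6.
Legal moves for Black: none.
Not in check and no legal moves → stalemate.

stalemate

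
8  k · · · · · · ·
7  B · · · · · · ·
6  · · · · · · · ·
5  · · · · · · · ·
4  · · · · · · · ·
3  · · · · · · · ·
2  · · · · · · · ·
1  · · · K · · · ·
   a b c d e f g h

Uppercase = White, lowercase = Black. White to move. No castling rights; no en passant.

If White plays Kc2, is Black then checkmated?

After Kc2: black king on a8; in check: no.
Black is not in check, so this cannot be checkmate.

no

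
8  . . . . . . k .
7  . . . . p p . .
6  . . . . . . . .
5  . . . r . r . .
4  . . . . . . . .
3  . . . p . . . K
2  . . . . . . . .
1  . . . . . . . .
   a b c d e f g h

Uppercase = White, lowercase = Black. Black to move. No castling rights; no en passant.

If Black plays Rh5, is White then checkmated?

no

After Rh5: white king on h3; in check: yes, from the black rook on h5.
White has 3 legal replies: Kg4, Kg3, Kg2.
In check but a legal move exists → not checkmate.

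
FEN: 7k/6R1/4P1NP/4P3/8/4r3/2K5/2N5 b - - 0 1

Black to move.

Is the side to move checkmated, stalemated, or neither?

Black to move; black king on h8.
In check: yes, from the white knight on g6.
King squares — g7: attacked by Ph6; h7: attacked by Rg7; g8: attacked by Rg7.
Legal moves for Black: none.
In check with no legal moves → checkmate.

checkmate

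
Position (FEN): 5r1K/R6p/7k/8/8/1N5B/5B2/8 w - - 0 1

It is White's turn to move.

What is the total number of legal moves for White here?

0

White to move; king on h8.
In check: yes, from the black rook on f8.
Legal moves: none.
Count: 0.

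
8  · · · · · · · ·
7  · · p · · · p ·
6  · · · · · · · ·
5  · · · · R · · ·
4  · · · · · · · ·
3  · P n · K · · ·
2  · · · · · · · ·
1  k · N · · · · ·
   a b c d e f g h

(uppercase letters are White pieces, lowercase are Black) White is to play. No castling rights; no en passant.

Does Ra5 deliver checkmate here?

After Ra5: black king on a1; in check: yes, from the white rook on a5.
Black has 4 legal replies: Kb2, Kb1, Na4, Na2.
In check but a legal move exists → not checkmate.

no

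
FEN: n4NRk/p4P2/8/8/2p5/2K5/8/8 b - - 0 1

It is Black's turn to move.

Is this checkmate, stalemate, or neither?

checkmate

Black to move; black king on h8.
In check: yes, from the white rook on g8.
King squares — g7: attacked by Rg8; h7: attacked by Nf8; g8: attacked by Pf7.
Legal moves for Black: none.
In check with no legal moves → checkmate.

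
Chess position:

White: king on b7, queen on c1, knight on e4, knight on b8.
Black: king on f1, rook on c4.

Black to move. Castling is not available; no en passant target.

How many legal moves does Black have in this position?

Black to move; king on f1.
In check: yes, from the white queen on c1.
Legal moves: Kg2, Ke2, Rxc1.
Count: 3.

3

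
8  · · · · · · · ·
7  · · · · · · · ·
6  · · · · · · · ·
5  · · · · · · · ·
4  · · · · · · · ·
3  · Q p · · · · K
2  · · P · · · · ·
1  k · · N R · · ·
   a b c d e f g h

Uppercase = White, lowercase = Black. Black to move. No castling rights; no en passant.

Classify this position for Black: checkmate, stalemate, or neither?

stalemate

Black to move; black king on a1.
In check: no.
King squares — b1: attacked by Qb3; a2: attacked by Qb3; b2: attacked by Nd1.
Legal moves for Black: none.
Not in check and no legal moves → stalemate.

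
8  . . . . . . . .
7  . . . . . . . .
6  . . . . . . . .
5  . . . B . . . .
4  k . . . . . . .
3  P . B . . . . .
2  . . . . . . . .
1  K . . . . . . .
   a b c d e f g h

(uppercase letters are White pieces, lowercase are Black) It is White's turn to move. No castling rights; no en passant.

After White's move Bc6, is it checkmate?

no

After Bc6: black king on a4; in check: yes, from the white bishop on c6.
Black has 2 legal replies: Kb3, Kxa3.
In check but a legal move exists → not checkmate.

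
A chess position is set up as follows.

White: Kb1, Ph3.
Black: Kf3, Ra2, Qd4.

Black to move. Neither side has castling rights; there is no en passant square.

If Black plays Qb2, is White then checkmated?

yes

After Qb2: white king on b1; in check: yes, from the black queen on b2.
King squares — a1: attacked by Ra2; c1: attacked by Qb2; a2: attacked by Qb2; b2: attacked by Ra2; c2: attacked by Qb2.
White has no legal moves → checkmate.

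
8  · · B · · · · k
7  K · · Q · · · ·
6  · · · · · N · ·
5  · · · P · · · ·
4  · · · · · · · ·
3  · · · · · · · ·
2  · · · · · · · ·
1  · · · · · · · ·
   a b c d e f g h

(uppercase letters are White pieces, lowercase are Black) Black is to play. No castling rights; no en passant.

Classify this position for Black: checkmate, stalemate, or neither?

Black to move; black king on h8.
In check: no.
King squares — g7: attacked by Qd7; h7: attacked by Nf6; g8: attacked by Nf6.
Legal moves for Black: none.
Not in check and no legal moves → stalemate.

stalemate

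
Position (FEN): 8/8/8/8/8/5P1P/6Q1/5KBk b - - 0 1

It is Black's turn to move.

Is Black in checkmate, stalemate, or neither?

Black to move; black king on h1.
In check: yes, from the white queen on g2.
King squares — g1: attacked by Kf1; g2: attacked by Kf1; h2: attacked by Bg1.
Legal moves for Black: none.
In check with no legal moves → checkmate.

checkmate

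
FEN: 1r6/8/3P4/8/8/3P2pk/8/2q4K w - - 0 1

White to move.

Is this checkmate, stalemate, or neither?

checkmate

White to move; white king on h1.
In check: yes, from the black queen on c1.
King squares — g1: attacked by Qc1; g2: attacked by Kh3; h2: attacked by Pg3.
Legal moves for White: none.
In check with no legal moves → checkmate.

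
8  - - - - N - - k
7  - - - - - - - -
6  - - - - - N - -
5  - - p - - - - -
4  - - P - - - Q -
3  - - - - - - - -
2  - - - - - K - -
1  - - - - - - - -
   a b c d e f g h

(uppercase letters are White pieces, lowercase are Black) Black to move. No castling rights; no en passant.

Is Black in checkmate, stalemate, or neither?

stalemate

Black to move; black king on h8.
In check: no.
King squares — g7: attacked by Qg4; h7: attacked by Nf6; g8: attacked by Qg4.
Legal moves for Black: none.
Not in check and no legal moves → stalemate.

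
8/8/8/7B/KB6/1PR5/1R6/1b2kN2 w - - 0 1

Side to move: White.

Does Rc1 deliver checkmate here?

After Rc1: black king on e1; in check: yes, from the white rook on c1 and the white bishop on b4.
King squares — d1: attacked by Rc1; f1: attacked by Rc1; d2: attacked by Nf1; e2: attacked by Rb2; f2: attacked by Rb2.
Black has no legal moves → checkmate.

yes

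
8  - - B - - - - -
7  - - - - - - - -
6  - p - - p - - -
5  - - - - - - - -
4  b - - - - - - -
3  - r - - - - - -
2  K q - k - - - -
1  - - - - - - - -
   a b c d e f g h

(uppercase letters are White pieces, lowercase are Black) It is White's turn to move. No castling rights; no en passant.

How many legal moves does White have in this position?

0

White to move; king on a2.
In check: yes, from the black queen on b2.
Legal moves: none.
Count: 0.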